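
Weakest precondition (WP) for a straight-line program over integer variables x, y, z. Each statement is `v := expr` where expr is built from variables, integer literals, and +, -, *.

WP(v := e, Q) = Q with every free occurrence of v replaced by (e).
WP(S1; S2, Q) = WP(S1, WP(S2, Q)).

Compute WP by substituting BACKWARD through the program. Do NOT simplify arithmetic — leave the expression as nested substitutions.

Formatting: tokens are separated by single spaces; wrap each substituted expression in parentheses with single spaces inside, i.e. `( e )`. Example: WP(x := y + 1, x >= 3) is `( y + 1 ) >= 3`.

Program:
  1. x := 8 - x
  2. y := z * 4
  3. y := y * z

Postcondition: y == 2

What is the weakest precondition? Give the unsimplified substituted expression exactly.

Answer: ( ( z * 4 ) * z ) == 2

Derivation:
post: y == 2
stmt 3: y := y * z  -- replace 1 occurrence(s) of y with (y * z)
  => ( y * z ) == 2
stmt 2: y := z * 4  -- replace 1 occurrence(s) of y with (z * 4)
  => ( ( z * 4 ) * z ) == 2
stmt 1: x := 8 - x  -- replace 0 occurrence(s) of x with (8 - x)
  => ( ( z * 4 ) * z ) == 2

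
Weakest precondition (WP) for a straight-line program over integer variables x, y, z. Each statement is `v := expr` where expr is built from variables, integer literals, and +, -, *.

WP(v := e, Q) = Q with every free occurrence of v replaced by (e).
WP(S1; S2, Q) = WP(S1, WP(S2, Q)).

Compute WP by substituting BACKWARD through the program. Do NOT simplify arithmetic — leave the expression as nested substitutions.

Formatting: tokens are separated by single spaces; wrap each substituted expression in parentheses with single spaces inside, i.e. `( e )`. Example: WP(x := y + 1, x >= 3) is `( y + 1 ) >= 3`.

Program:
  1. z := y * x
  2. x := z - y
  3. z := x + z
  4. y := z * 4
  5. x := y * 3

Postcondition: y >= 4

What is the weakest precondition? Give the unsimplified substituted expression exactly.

post: y >= 4
stmt 5: x := y * 3  -- replace 0 occurrence(s) of x with (y * 3)
  => y >= 4
stmt 4: y := z * 4  -- replace 1 occurrence(s) of y with (z * 4)
  => ( z * 4 ) >= 4
stmt 3: z := x + z  -- replace 1 occurrence(s) of z with (x + z)
  => ( ( x + z ) * 4 ) >= 4
stmt 2: x := z - y  -- replace 1 occurrence(s) of x with (z - y)
  => ( ( ( z - y ) + z ) * 4 ) >= 4
stmt 1: z := y * x  -- replace 2 occurrence(s) of z with (y * x)
  => ( ( ( ( y * x ) - y ) + ( y * x ) ) * 4 ) >= 4

Answer: ( ( ( ( y * x ) - y ) + ( y * x ) ) * 4 ) >= 4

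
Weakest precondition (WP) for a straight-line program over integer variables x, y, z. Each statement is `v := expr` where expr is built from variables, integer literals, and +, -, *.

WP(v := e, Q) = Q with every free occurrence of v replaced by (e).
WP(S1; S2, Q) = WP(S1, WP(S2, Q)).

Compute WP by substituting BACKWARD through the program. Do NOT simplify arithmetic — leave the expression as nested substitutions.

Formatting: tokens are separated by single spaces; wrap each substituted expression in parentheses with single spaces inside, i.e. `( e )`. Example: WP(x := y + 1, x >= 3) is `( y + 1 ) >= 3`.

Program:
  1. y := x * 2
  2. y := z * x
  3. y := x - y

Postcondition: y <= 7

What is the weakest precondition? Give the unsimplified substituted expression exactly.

post: y <= 7
stmt 3: y := x - y  -- replace 1 occurrence(s) of y with (x - y)
  => ( x - y ) <= 7
stmt 2: y := z * x  -- replace 1 occurrence(s) of y with (z * x)
  => ( x - ( z * x ) ) <= 7
stmt 1: y := x * 2  -- replace 0 occurrence(s) of y with (x * 2)
  => ( x - ( z * x ) ) <= 7

Answer: ( x - ( z * x ) ) <= 7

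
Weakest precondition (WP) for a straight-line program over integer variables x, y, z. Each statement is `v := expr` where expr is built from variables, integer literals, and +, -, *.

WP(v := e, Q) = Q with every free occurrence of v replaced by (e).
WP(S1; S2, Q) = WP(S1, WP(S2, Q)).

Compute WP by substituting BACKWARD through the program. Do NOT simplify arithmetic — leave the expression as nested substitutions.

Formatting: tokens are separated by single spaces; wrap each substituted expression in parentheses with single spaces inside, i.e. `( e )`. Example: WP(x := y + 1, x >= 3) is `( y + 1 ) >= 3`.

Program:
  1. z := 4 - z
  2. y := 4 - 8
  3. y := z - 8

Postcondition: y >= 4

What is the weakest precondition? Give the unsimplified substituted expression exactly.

Answer: ( ( 4 - z ) - 8 ) >= 4

Derivation:
post: y >= 4
stmt 3: y := z - 8  -- replace 1 occurrence(s) of y with (z - 8)
  => ( z - 8 ) >= 4
stmt 2: y := 4 - 8  -- replace 0 occurrence(s) of y with (4 - 8)
  => ( z - 8 ) >= 4
stmt 1: z := 4 - z  -- replace 1 occurrence(s) of z with (4 - z)
  => ( ( 4 - z ) - 8 ) >= 4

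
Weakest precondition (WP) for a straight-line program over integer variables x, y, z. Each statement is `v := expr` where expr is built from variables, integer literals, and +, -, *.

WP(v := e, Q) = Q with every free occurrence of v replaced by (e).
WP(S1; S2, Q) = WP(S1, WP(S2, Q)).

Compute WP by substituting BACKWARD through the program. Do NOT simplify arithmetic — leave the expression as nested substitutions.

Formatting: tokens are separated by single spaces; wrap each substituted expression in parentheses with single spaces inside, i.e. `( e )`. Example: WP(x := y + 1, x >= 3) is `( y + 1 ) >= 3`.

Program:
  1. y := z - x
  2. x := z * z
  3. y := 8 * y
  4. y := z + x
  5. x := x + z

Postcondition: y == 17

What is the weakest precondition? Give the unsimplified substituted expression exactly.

Answer: ( z + ( z * z ) ) == 17

Derivation:
post: y == 17
stmt 5: x := x + z  -- replace 0 occurrence(s) of x with (x + z)
  => y == 17
stmt 4: y := z + x  -- replace 1 occurrence(s) of y with (z + x)
  => ( z + x ) == 17
stmt 3: y := 8 * y  -- replace 0 occurrence(s) of y with (8 * y)
  => ( z + x ) == 17
stmt 2: x := z * z  -- replace 1 occurrence(s) of x with (z * z)
  => ( z + ( z * z ) ) == 17
stmt 1: y := z - x  -- replace 0 occurrence(s) of y with (z - x)
  => ( z + ( z * z ) ) == 17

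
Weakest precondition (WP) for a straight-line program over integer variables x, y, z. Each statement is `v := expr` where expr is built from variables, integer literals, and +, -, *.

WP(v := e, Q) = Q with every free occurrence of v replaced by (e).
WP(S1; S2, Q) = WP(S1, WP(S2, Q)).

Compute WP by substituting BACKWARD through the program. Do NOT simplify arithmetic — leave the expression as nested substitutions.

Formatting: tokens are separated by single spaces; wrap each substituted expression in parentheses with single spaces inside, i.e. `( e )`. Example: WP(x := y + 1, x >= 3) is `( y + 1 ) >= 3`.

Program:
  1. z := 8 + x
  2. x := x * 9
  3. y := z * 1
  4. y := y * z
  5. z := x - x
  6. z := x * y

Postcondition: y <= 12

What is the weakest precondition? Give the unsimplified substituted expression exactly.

Answer: ( ( ( 8 + x ) * 1 ) * ( 8 + x ) ) <= 12

Derivation:
post: y <= 12
stmt 6: z := x * y  -- replace 0 occurrence(s) of z with (x * y)
  => y <= 12
stmt 5: z := x - x  -- replace 0 occurrence(s) of z with (x - x)
  => y <= 12
stmt 4: y := y * z  -- replace 1 occurrence(s) of y with (y * z)
  => ( y * z ) <= 12
stmt 3: y := z * 1  -- replace 1 occurrence(s) of y with (z * 1)
  => ( ( z * 1 ) * z ) <= 12
stmt 2: x := x * 9  -- replace 0 occurrence(s) of x with (x * 9)
  => ( ( z * 1 ) * z ) <= 12
stmt 1: z := 8 + x  -- replace 2 occurrence(s) of z with (8 + x)
  => ( ( ( 8 + x ) * 1 ) * ( 8 + x ) ) <= 12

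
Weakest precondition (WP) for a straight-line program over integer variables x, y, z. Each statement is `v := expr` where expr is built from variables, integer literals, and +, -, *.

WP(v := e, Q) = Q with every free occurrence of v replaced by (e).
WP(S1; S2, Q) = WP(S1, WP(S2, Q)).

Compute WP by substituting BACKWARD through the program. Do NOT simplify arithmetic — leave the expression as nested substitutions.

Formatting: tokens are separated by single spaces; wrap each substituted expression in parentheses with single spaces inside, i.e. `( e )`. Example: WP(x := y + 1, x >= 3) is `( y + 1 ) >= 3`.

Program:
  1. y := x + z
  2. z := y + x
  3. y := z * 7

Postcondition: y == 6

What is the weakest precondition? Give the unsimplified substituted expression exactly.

post: y == 6
stmt 3: y := z * 7  -- replace 1 occurrence(s) of y with (z * 7)
  => ( z * 7 ) == 6
stmt 2: z := y + x  -- replace 1 occurrence(s) of z with (y + x)
  => ( ( y + x ) * 7 ) == 6
stmt 1: y := x + z  -- replace 1 occurrence(s) of y with (x + z)
  => ( ( ( x + z ) + x ) * 7 ) == 6

Answer: ( ( ( x + z ) + x ) * 7 ) == 6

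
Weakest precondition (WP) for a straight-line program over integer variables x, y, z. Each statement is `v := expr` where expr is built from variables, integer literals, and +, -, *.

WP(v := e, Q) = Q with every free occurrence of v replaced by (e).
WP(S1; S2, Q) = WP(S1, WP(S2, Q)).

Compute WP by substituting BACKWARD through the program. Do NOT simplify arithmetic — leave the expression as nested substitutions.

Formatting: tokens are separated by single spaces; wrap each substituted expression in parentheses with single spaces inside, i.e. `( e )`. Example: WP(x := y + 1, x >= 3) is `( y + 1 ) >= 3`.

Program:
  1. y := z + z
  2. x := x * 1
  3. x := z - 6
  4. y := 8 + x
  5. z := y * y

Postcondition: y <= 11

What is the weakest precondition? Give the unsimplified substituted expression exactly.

post: y <= 11
stmt 5: z := y * y  -- replace 0 occurrence(s) of z with (y * y)
  => y <= 11
stmt 4: y := 8 + x  -- replace 1 occurrence(s) of y with (8 + x)
  => ( 8 + x ) <= 11
stmt 3: x := z - 6  -- replace 1 occurrence(s) of x with (z - 6)
  => ( 8 + ( z - 6 ) ) <= 11
stmt 2: x := x * 1  -- replace 0 occurrence(s) of x with (x * 1)
  => ( 8 + ( z - 6 ) ) <= 11
stmt 1: y := z + z  -- replace 0 occurrence(s) of y with (z + z)
  => ( 8 + ( z - 6 ) ) <= 11

Answer: ( 8 + ( z - 6 ) ) <= 11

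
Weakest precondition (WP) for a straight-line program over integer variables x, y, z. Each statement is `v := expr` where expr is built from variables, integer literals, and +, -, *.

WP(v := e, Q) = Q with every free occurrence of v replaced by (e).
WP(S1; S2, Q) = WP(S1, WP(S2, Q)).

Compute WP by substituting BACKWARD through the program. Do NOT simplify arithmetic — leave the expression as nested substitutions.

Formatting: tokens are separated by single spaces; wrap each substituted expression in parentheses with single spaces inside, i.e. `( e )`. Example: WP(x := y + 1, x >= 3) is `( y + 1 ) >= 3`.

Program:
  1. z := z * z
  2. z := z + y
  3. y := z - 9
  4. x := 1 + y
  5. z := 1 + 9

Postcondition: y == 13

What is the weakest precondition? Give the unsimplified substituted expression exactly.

post: y == 13
stmt 5: z := 1 + 9  -- replace 0 occurrence(s) of z with (1 + 9)
  => y == 13
stmt 4: x := 1 + y  -- replace 0 occurrence(s) of x with (1 + y)
  => y == 13
stmt 3: y := z - 9  -- replace 1 occurrence(s) of y with (z - 9)
  => ( z - 9 ) == 13
stmt 2: z := z + y  -- replace 1 occurrence(s) of z with (z + y)
  => ( ( z + y ) - 9 ) == 13
stmt 1: z := z * z  -- replace 1 occurrence(s) of z with (z * z)
  => ( ( ( z * z ) + y ) - 9 ) == 13

Answer: ( ( ( z * z ) + y ) - 9 ) == 13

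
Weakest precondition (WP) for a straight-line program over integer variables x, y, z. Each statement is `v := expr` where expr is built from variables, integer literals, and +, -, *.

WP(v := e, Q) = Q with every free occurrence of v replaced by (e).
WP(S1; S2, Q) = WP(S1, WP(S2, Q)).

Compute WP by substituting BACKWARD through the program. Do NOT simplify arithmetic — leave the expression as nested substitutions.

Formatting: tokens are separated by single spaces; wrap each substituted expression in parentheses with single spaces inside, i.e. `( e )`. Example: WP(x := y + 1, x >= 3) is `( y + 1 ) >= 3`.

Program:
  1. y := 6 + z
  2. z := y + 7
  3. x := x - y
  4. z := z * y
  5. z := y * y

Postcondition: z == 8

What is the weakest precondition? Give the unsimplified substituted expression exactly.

post: z == 8
stmt 5: z := y * y  -- replace 1 occurrence(s) of z with (y * y)
  => ( y * y ) == 8
stmt 4: z := z * y  -- replace 0 occurrence(s) of z with (z * y)
  => ( y * y ) == 8
stmt 3: x := x - y  -- replace 0 occurrence(s) of x with (x - y)
  => ( y * y ) == 8
stmt 2: z := y + 7  -- replace 0 occurrence(s) of z with (y + 7)
  => ( y * y ) == 8
stmt 1: y := 6 + z  -- replace 2 occurrence(s) of y with (6 + z)
  => ( ( 6 + z ) * ( 6 + z ) ) == 8

Answer: ( ( 6 + z ) * ( 6 + z ) ) == 8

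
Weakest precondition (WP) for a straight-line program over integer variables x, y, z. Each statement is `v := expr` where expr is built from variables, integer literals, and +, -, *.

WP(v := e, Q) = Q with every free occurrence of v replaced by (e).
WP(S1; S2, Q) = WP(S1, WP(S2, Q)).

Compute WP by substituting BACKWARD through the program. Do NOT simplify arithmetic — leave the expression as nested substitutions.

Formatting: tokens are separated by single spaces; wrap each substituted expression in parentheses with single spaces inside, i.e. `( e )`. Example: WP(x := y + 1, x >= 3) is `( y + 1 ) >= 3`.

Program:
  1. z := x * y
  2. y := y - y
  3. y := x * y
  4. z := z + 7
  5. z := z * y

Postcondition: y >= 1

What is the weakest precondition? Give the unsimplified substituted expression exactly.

post: y >= 1
stmt 5: z := z * y  -- replace 0 occurrence(s) of z with (z * y)
  => y >= 1
stmt 4: z := z + 7  -- replace 0 occurrence(s) of z with (z + 7)
  => y >= 1
stmt 3: y := x * y  -- replace 1 occurrence(s) of y with (x * y)
  => ( x * y ) >= 1
stmt 2: y := y - y  -- replace 1 occurrence(s) of y with (y - y)
  => ( x * ( y - y ) ) >= 1
stmt 1: z := x * y  -- replace 0 occurrence(s) of z with (x * y)
  => ( x * ( y - y ) ) >= 1

Answer: ( x * ( y - y ) ) >= 1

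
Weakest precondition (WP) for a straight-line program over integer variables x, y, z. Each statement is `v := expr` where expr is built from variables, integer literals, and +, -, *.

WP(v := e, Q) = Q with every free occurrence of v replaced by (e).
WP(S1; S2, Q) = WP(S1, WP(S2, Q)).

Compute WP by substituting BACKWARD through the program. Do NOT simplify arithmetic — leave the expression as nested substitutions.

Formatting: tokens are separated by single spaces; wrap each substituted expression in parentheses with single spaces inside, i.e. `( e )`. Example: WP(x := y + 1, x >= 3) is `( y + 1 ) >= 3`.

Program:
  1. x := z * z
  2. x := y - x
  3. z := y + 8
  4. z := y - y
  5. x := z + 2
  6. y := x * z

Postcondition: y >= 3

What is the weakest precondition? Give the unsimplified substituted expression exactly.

Answer: ( ( ( y - y ) + 2 ) * ( y - y ) ) >= 3

Derivation:
post: y >= 3
stmt 6: y := x * z  -- replace 1 occurrence(s) of y with (x * z)
  => ( x * z ) >= 3
stmt 5: x := z + 2  -- replace 1 occurrence(s) of x with (z + 2)
  => ( ( z + 2 ) * z ) >= 3
stmt 4: z := y - y  -- replace 2 occurrence(s) of z with (y - y)
  => ( ( ( y - y ) + 2 ) * ( y - y ) ) >= 3
stmt 3: z := y + 8  -- replace 0 occurrence(s) of z with (y + 8)
  => ( ( ( y - y ) + 2 ) * ( y - y ) ) >= 3
stmt 2: x := y - x  -- replace 0 occurrence(s) of x with (y - x)
  => ( ( ( y - y ) + 2 ) * ( y - y ) ) >= 3
stmt 1: x := z * z  -- replace 0 occurrence(s) of x with (z * z)
  => ( ( ( y - y ) + 2 ) * ( y - y ) ) >= 3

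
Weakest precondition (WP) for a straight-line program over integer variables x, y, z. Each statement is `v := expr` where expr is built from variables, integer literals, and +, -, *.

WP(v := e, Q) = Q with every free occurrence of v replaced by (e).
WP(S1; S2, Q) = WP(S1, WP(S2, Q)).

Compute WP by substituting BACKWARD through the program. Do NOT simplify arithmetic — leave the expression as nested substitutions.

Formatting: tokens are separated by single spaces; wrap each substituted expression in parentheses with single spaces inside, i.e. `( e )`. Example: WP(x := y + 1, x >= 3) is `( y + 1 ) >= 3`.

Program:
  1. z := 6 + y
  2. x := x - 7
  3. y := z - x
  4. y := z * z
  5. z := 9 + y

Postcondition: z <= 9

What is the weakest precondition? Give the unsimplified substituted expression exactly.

Answer: ( 9 + ( ( 6 + y ) * ( 6 + y ) ) ) <= 9

Derivation:
post: z <= 9
stmt 5: z := 9 + y  -- replace 1 occurrence(s) of z with (9 + y)
  => ( 9 + y ) <= 9
stmt 4: y := z * z  -- replace 1 occurrence(s) of y with (z * z)
  => ( 9 + ( z * z ) ) <= 9
stmt 3: y := z - x  -- replace 0 occurrence(s) of y with (z - x)
  => ( 9 + ( z * z ) ) <= 9
stmt 2: x := x - 7  -- replace 0 occurrence(s) of x with (x - 7)
  => ( 9 + ( z * z ) ) <= 9
stmt 1: z := 6 + y  -- replace 2 occurrence(s) of z with (6 + y)
  => ( 9 + ( ( 6 + y ) * ( 6 + y ) ) ) <= 9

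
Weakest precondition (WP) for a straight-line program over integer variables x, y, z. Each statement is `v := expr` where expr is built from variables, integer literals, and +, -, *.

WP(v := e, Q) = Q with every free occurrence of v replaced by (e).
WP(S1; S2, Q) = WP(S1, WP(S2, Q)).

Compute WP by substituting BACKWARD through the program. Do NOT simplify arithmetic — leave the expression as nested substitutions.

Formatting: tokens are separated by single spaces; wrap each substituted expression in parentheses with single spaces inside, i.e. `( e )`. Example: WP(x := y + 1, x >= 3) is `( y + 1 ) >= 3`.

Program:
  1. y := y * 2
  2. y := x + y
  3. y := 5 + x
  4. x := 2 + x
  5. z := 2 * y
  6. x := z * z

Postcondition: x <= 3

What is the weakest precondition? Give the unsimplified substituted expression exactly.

Answer: ( ( 2 * ( 5 + x ) ) * ( 2 * ( 5 + x ) ) ) <= 3

Derivation:
post: x <= 3
stmt 6: x := z * z  -- replace 1 occurrence(s) of x with (z * z)
  => ( z * z ) <= 3
stmt 5: z := 2 * y  -- replace 2 occurrence(s) of z with (2 * y)
  => ( ( 2 * y ) * ( 2 * y ) ) <= 3
stmt 4: x := 2 + x  -- replace 0 occurrence(s) of x with (2 + x)
  => ( ( 2 * y ) * ( 2 * y ) ) <= 3
stmt 3: y := 5 + x  -- replace 2 occurrence(s) of y with (5 + x)
  => ( ( 2 * ( 5 + x ) ) * ( 2 * ( 5 + x ) ) ) <= 3
stmt 2: y := x + y  -- replace 0 occurrence(s) of y with (x + y)
  => ( ( 2 * ( 5 + x ) ) * ( 2 * ( 5 + x ) ) ) <= 3
stmt 1: y := y * 2  -- replace 0 occurrence(s) of y with (y * 2)
  => ( ( 2 * ( 5 + x ) ) * ( 2 * ( 5 + x ) ) ) <= 3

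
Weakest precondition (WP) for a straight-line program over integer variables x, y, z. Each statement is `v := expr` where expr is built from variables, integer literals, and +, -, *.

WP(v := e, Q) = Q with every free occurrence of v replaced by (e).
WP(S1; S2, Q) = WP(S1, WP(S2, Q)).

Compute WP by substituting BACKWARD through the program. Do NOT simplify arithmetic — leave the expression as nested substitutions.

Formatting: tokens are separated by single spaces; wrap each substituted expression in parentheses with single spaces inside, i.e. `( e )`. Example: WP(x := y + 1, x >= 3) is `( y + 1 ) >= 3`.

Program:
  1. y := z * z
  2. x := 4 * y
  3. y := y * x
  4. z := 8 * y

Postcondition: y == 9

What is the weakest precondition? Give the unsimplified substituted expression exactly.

Answer: ( ( z * z ) * ( 4 * ( z * z ) ) ) == 9

Derivation:
post: y == 9
stmt 4: z := 8 * y  -- replace 0 occurrence(s) of z with (8 * y)
  => y == 9
stmt 3: y := y * x  -- replace 1 occurrence(s) of y with (y * x)
  => ( y * x ) == 9
stmt 2: x := 4 * y  -- replace 1 occurrence(s) of x with (4 * y)
  => ( y * ( 4 * y ) ) == 9
stmt 1: y := z * z  -- replace 2 occurrence(s) of y with (z * z)
  => ( ( z * z ) * ( 4 * ( z * z ) ) ) == 9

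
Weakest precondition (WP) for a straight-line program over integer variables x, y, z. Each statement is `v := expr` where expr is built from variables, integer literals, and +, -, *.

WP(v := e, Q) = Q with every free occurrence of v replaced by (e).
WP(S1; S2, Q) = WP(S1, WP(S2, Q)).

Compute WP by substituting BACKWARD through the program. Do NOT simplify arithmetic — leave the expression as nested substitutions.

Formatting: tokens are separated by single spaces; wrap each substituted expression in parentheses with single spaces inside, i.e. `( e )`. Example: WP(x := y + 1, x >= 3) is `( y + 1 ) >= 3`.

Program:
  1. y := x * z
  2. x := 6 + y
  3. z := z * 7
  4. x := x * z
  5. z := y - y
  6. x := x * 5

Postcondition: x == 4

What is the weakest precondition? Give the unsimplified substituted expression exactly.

post: x == 4
stmt 6: x := x * 5  -- replace 1 occurrence(s) of x with (x * 5)
  => ( x * 5 ) == 4
stmt 5: z := y - y  -- replace 0 occurrence(s) of z with (y - y)
  => ( x * 5 ) == 4
stmt 4: x := x * z  -- replace 1 occurrence(s) of x with (x * z)
  => ( ( x * z ) * 5 ) == 4
stmt 3: z := z * 7  -- replace 1 occurrence(s) of z with (z * 7)
  => ( ( x * ( z * 7 ) ) * 5 ) == 4
stmt 2: x := 6 + y  -- replace 1 occurrence(s) of x with (6 + y)
  => ( ( ( 6 + y ) * ( z * 7 ) ) * 5 ) == 4
stmt 1: y := x * z  -- replace 1 occurrence(s) of y with (x * z)
  => ( ( ( 6 + ( x * z ) ) * ( z * 7 ) ) * 5 ) == 4

Answer: ( ( ( 6 + ( x * z ) ) * ( z * 7 ) ) * 5 ) == 4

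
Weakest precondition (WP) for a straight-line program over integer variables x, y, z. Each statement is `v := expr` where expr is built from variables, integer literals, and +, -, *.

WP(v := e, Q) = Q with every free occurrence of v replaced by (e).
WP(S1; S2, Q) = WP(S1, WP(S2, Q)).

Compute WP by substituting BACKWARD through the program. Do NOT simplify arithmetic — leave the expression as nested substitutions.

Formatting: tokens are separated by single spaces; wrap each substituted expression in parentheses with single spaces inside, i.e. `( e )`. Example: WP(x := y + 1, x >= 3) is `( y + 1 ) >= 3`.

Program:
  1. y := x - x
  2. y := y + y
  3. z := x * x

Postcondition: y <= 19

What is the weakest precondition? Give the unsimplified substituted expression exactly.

post: y <= 19
stmt 3: z := x * x  -- replace 0 occurrence(s) of z with (x * x)
  => y <= 19
stmt 2: y := y + y  -- replace 1 occurrence(s) of y with (y + y)
  => ( y + y ) <= 19
stmt 1: y := x - x  -- replace 2 occurrence(s) of y with (x - x)
  => ( ( x - x ) + ( x - x ) ) <= 19

Answer: ( ( x - x ) + ( x - x ) ) <= 19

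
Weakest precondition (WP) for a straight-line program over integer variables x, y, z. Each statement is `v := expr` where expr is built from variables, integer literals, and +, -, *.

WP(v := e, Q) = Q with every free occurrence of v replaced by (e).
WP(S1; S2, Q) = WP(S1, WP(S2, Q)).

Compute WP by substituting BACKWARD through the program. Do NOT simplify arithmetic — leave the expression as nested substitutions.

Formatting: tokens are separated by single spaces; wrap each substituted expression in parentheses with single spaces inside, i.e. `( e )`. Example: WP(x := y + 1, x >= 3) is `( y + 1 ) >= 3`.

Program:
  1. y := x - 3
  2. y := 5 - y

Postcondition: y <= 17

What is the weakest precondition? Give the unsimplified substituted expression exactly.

post: y <= 17
stmt 2: y := 5 - y  -- replace 1 occurrence(s) of y with (5 - y)
  => ( 5 - y ) <= 17
stmt 1: y := x - 3  -- replace 1 occurrence(s) of y with (x - 3)
  => ( 5 - ( x - 3 ) ) <= 17

Answer: ( 5 - ( x - 3 ) ) <= 17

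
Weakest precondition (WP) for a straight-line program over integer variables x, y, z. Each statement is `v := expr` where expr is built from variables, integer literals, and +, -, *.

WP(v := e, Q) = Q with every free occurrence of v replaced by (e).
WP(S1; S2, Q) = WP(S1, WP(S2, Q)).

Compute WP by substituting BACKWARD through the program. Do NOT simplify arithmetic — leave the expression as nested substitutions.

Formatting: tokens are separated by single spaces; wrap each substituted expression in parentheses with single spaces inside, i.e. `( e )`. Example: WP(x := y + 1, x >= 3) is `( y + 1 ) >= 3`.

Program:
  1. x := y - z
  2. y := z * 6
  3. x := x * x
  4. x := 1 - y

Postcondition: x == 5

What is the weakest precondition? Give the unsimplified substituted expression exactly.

Answer: ( 1 - ( z * 6 ) ) == 5

Derivation:
post: x == 5
stmt 4: x := 1 - y  -- replace 1 occurrence(s) of x with (1 - y)
  => ( 1 - y ) == 5
stmt 3: x := x * x  -- replace 0 occurrence(s) of x with (x * x)
  => ( 1 - y ) == 5
stmt 2: y := z * 6  -- replace 1 occurrence(s) of y with (z * 6)
  => ( 1 - ( z * 6 ) ) == 5
stmt 1: x := y - z  -- replace 0 occurrence(s) of x with (y - z)
  => ( 1 - ( z * 6 ) ) == 5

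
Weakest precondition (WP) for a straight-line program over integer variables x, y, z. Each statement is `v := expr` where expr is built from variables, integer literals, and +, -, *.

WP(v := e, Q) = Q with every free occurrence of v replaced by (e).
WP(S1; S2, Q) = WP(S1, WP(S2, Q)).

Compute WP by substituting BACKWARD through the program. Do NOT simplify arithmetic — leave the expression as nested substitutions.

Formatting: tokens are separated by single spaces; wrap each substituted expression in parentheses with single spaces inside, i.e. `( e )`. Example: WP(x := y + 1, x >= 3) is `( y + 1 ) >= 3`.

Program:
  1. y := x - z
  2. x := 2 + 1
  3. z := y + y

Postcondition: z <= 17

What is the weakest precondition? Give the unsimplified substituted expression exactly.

Answer: ( ( x - z ) + ( x - z ) ) <= 17

Derivation:
post: z <= 17
stmt 3: z := y + y  -- replace 1 occurrence(s) of z with (y + y)
  => ( y + y ) <= 17
stmt 2: x := 2 + 1  -- replace 0 occurrence(s) of x with (2 + 1)
  => ( y + y ) <= 17
stmt 1: y := x - z  -- replace 2 occurrence(s) of y with (x - z)
  => ( ( x - z ) + ( x - z ) ) <= 17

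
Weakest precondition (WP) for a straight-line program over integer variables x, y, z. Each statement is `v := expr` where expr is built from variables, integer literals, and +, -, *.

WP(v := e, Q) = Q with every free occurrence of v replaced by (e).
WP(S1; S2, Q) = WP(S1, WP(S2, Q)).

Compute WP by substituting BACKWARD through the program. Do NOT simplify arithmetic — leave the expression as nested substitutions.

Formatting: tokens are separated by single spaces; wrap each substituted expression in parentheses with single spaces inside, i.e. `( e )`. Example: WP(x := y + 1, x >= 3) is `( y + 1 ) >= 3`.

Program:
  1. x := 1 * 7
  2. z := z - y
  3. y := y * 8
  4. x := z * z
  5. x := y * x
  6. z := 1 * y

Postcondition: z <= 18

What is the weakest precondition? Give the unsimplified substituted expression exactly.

Answer: ( 1 * ( y * 8 ) ) <= 18

Derivation:
post: z <= 18
stmt 6: z := 1 * y  -- replace 1 occurrence(s) of z with (1 * y)
  => ( 1 * y ) <= 18
stmt 5: x := y * x  -- replace 0 occurrence(s) of x with (y * x)
  => ( 1 * y ) <= 18
stmt 4: x := z * z  -- replace 0 occurrence(s) of x with (z * z)
  => ( 1 * y ) <= 18
stmt 3: y := y * 8  -- replace 1 occurrence(s) of y with (y * 8)
  => ( 1 * ( y * 8 ) ) <= 18
stmt 2: z := z - y  -- replace 0 occurrence(s) of z with (z - y)
  => ( 1 * ( y * 8 ) ) <= 18
stmt 1: x := 1 * 7  -- replace 0 occurrence(s) of x with (1 * 7)
  => ( 1 * ( y * 8 ) ) <= 18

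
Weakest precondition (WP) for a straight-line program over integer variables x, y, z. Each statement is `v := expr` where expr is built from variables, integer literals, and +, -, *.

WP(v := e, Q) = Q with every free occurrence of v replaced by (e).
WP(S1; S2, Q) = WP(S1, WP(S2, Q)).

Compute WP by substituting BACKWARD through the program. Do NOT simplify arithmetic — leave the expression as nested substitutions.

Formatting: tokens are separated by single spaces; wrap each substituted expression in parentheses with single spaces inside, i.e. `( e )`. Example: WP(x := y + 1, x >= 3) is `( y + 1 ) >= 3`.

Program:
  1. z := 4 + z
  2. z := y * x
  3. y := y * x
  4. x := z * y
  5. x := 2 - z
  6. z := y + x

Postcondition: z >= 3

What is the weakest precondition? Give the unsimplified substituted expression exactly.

Answer: ( ( y * x ) + ( 2 - ( y * x ) ) ) >= 3

Derivation:
post: z >= 3
stmt 6: z := y + x  -- replace 1 occurrence(s) of z with (y + x)
  => ( y + x ) >= 3
stmt 5: x := 2 - z  -- replace 1 occurrence(s) of x with (2 - z)
  => ( y + ( 2 - z ) ) >= 3
stmt 4: x := z * y  -- replace 0 occurrence(s) of x with (z * y)
  => ( y + ( 2 - z ) ) >= 3
stmt 3: y := y * x  -- replace 1 occurrence(s) of y with (y * x)
  => ( ( y * x ) + ( 2 - z ) ) >= 3
stmt 2: z := y * x  -- replace 1 occurrence(s) of z with (y * x)
  => ( ( y * x ) + ( 2 - ( y * x ) ) ) >= 3
stmt 1: z := 4 + z  -- replace 0 occurrence(s) of z with (4 + z)
  => ( ( y * x ) + ( 2 - ( y * x ) ) ) >= 3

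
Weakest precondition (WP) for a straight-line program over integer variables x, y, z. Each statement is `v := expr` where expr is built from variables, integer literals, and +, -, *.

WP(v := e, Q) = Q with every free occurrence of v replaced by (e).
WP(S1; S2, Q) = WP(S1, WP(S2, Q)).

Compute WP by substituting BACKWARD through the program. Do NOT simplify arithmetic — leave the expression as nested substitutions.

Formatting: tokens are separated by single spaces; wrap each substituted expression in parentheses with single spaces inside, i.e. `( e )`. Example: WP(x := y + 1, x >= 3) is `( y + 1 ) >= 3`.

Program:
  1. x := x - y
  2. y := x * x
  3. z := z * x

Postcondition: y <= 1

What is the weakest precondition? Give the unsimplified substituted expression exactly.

post: y <= 1
stmt 3: z := z * x  -- replace 0 occurrence(s) of z with (z * x)
  => y <= 1
stmt 2: y := x * x  -- replace 1 occurrence(s) of y with (x * x)
  => ( x * x ) <= 1
stmt 1: x := x - y  -- replace 2 occurrence(s) of x with (x - y)
  => ( ( x - y ) * ( x - y ) ) <= 1

Answer: ( ( x - y ) * ( x - y ) ) <= 1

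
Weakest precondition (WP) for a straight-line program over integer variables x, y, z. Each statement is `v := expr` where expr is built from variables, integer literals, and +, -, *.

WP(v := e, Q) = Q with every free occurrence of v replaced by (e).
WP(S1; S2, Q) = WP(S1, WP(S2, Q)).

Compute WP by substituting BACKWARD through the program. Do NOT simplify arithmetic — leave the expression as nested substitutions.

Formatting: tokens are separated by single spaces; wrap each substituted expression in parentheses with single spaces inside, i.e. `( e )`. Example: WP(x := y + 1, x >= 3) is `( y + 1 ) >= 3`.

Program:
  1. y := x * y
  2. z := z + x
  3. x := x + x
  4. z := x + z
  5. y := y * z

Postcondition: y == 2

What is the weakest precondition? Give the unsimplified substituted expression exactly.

Answer: ( ( x * y ) * ( ( x + x ) + ( z + x ) ) ) == 2

Derivation:
post: y == 2
stmt 5: y := y * z  -- replace 1 occurrence(s) of y with (y * z)
  => ( y * z ) == 2
stmt 4: z := x + z  -- replace 1 occurrence(s) of z with (x + z)
  => ( y * ( x + z ) ) == 2
stmt 3: x := x + x  -- replace 1 occurrence(s) of x with (x + x)
  => ( y * ( ( x + x ) + z ) ) == 2
stmt 2: z := z + x  -- replace 1 occurrence(s) of z with (z + x)
  => ( y * ( ( x + x ) + ( z + x ) ) ) == 2
stmt 1: y := x * y  -- replace 1 occurrence(s) of y with (x * y)
  => ( ( x * y ) * ( ( x + x ) + ( z + x ) ) ) == 2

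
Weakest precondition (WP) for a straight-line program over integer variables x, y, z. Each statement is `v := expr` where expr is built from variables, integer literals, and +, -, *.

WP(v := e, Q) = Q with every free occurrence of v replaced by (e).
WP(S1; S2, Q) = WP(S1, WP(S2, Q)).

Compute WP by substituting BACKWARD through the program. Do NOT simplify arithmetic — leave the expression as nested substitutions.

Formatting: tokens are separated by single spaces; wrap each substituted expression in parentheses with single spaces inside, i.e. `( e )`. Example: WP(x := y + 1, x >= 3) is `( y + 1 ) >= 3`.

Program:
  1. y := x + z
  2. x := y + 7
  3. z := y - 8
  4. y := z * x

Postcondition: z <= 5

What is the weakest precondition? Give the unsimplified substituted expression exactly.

post: z <= 5
stmt 4: y := z * x  -- replace 0 occurrence(s) of y with (z * x)
  => z <= 5
stmt 3: z := y - 8  -- replace 1 occurrence(s) of z with (y - 8)
  => ( y - 8 ) <= 5
stmt 2: x := y + 7  -- replace 0 occurrence(s) of x with (y + 7)
  => ( y - 8 ) <= 5
stmt 1: y := x + z  -- replace 1 occurrence(s) of y with (x + z)
  => ( ( x + z ) - 8 ) <= 5

Answer: ( ( x + z ) - 8 ) <= 5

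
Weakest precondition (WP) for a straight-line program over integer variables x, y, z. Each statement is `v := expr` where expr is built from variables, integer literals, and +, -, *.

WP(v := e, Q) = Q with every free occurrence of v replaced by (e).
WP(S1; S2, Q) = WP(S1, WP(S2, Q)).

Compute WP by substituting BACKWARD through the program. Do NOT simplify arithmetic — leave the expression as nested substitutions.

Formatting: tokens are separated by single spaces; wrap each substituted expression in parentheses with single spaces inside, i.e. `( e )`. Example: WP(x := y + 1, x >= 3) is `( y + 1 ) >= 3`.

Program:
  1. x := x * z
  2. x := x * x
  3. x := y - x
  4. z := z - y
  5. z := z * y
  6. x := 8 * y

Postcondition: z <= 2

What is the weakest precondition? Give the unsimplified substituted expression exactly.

Answer: ( ( z - y ) * y ) <= 2

Derivation:
post: z <= 2
stmt 6: x := 8 * y  -- replace 0 occurrence(s) of x with (8 * y)
  => z <= 2
stmt 5: z := z * y  -- replace 1 occurrence(s) of z with (z * y)
  => ( z * y ) <= 2
stmt 4: z := z - y  -- replace 1 occurrence(s) of z with (z - y)
  => ( ( z - y ) * y ) <= 2
stmt 3: x := y - x  -- replace 0 occurrence(s) of x with (y - x)
  => ( ( z - y ) * y ) <= 2
stmt 2: x := x * x  -- replace 0 occurrence(s) of x with (x * x)
  => ( ( z - y ) * y ) <= 2
stmt 1: x := x * z  -- replace 0 occurrence(s) of x with (x * z)
  => ( ( z - y ) * y ) <= 2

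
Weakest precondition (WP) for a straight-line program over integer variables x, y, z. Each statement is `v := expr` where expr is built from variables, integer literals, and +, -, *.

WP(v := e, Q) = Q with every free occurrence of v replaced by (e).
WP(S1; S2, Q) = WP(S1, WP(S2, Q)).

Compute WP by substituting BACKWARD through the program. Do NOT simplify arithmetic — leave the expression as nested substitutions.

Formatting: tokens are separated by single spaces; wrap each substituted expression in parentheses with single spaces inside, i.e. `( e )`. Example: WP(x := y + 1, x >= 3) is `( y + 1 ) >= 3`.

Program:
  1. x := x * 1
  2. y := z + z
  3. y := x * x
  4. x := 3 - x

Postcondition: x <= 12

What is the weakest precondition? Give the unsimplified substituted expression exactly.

post: x <= 12
stmt 4: x := 3 - x  -- replace 1 occurrence(s) of x with (3 - x)
  => ( 3 - x ) <= 12
stmt 3: y := x * x  -- replace 0 occurrence(s) of y with (x * x)
  => ( 3 - x ) <= 12
stmt 2: y := z + z  -- replace 0 occurrence(s) of y with (z + z)
  => ( 3 - x ) <= 12
stmt 1: x := x * 1  -- replace 1 occurrence(s) of x with (x * 1)
  => ( 3 - ( x * 1 ) ) <= 12

Answer: ( 3 - ( x * 1 ) ) <= 12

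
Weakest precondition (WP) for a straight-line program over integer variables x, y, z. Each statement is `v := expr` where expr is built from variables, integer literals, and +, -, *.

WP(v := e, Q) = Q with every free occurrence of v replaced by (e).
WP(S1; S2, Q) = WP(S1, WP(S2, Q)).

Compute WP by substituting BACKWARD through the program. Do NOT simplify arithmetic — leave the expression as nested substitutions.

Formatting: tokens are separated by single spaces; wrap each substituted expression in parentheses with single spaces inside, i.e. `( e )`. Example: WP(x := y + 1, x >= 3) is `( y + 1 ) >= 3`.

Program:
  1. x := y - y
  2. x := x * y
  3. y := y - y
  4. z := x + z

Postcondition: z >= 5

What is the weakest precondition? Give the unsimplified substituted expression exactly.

Answer: ( ( ( y - y ) * y ) + z ) >= 5

Derivation:
post: z >= 5
stmt 4: z := x + z  -- replace 1 occurrence(s) of z with (x + z)
  => ( x + z ) >= 5
stmt 3: y := y - y  -- replace 0 occurrence(s) of y with (y - y)
  => ( x + z ) >= 5
stmt 2: x := x * y  -- replace 1 occurrence(s) of x with (x * y)
  => ( ( x * y ) + z ) >= 5
stmt 1: x := y - y  -- replace 1 occurrence(s) of x with (y - y)
  => ( ( ( y - y ) * y ) + z ) >= 5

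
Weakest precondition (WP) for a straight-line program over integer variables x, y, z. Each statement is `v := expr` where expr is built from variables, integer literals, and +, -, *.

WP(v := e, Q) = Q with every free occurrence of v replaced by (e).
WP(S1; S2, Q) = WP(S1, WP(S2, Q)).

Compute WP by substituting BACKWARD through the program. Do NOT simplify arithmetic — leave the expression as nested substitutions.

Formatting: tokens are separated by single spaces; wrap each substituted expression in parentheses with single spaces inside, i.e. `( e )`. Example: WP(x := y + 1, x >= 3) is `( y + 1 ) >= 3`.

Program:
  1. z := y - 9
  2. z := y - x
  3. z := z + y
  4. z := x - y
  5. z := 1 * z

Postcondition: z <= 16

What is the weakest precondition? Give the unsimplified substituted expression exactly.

post: z <= 16
stmt 5: z := 1 * z  -- replace 1 occurrence(s) of z with (1 * z)
  => ( 1 * z ) <= 16
stmt 4: z := x - y  -- replace 1 occurrence(s) of z with (x - y)
  => ( 1 * ( x - y ) ) <= 16
stmt 3: z := z + y  -- replace 0 occurrence(s) of z with (z + y)
  => ( 1 * ( x - y ) ) <= 16
stmt 2: z := y - x  -- replace 0 occurrence(s) of z with (y - x)
  => ( 1 * ( x - y ) ) <= 16
stmt 1: z := y - 9  -- replace 0 occurrence(s) of z with (y - 9)
  => ( 1 * ( x - y ) ) <= 16

Answer: ( 1 * ( x - y ) ) <= 16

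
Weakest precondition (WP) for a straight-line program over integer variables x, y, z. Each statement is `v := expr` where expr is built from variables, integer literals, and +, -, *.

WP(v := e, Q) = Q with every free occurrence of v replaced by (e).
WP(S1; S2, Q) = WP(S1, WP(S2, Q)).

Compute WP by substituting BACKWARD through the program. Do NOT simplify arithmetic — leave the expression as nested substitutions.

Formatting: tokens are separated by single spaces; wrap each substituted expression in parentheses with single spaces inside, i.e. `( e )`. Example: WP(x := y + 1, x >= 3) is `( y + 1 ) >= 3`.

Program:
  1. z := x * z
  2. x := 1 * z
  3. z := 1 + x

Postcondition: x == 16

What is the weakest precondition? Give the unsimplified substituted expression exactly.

post: x == 16
stmt 3: z := 1 + x  -- replace 0 occurrence(s) of z with (1 + x)
  => x == 16
stmt 2: x := 1 * z  -- replace 1 occurrence(s) of x with (1 * z)
  => ( 1 * z ) == 16
stmt 1: z := x * z  -- replace 1 occurrence(s) of z with (x * z)
  => ( 1 * ( x * z ) ) == 16

Answer: ( 1 * ( x * z ) ) == 16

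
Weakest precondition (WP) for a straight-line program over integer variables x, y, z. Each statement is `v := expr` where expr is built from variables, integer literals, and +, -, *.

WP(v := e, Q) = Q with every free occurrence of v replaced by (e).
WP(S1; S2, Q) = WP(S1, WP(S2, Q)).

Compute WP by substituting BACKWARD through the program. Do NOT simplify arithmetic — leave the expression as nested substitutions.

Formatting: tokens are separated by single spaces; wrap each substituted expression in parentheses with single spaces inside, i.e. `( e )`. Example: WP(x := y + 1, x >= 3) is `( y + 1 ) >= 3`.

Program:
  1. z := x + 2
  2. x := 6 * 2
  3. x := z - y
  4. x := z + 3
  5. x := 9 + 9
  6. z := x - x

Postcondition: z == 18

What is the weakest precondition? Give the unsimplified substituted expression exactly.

post: z == 18
stmt 6: z := x - x  -- replace 1 occurrence(s) of z with (x - x)
  => ( x - x ) == 18
stmt 5: x := 9 + 9  -- replace 2 occurrence(s) of x with (9 + 9)
  => ( ( 9 + 9 ) - ( 9 + 9 ) ) == 18
stmt 4: x := z + 3  -- replace 0 occurrence(s) of x with (z + 3)
  => ( ( 9 + 9 ) - ( 9 + 9 ) ) == 18
stmt 3: x := z - y  -- replace 0 occurrence(s) of x with (z - y)
  => ( ( 9 + 9 ) - ( 9 + 9 ) ) == 18
stmt 2: x := 6 * 2  -- replace 0 occurrence(s) of x with (6 * 2)
  => ( ( 9 + 9 ) - ( 9 + 9 ) ) == 18
stmt 1: z := x + 2  -- replace 0 occurrence(s) of z with (x + 2)
  => ( ( 9 + 9 ) - ( 9 + 9 ) ) == 18

Answer: ( ( 9 + 9 ) - ( 9 + 9 ) ) == 18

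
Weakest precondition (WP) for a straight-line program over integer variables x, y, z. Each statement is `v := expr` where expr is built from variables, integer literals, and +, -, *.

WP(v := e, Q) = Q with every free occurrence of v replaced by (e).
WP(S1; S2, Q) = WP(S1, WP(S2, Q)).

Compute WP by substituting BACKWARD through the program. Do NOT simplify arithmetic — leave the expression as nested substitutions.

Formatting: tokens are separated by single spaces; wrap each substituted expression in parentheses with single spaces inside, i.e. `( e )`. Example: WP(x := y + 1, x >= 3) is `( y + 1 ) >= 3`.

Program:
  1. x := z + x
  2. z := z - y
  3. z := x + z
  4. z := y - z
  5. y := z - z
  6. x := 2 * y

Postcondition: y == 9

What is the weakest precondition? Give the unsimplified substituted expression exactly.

post: y == 9
stmt 6: x := 2 * y  -- replace 0 occurrence(s) of x with (2 * y)
  => y == 9
stmt 5: y := z - z  -- replace 1 occurrence(s) of y with (z - z)
  => ( z - z ) == 9
stmt 4: z := y - z  -- replace 2 occurrence(s) of z with (y - z)
  => ( ( y - z ) - ( y - z ) ) == 9
stmt 3: z := x + z  -- replace 2 occurrence(s) of z with (x + z)
  => ( ( y - ( x + z ) ) - ( y - ( x + z ) ) ) == 9
stmt 2: z := z - y  -- replace 2 occurrence(s) of z with (z - y)
  => ( ( y - ( x + ( z - y ) ) ) - ( y - ( x + ( z - y ) ) ) ) == 9
stmt 1: x := z + x  -- replace 2 occurrence(s) of x with (z + x)
  => ( ( y - ( ( z + x ) + ( z - y ) ) ) - ( y - ( ( z + x ) + ( z - y ) ) ) ) == 9

Answer: ( ( y - ( ( z + x ) + ( z - y ) ) ) - ( y - ( ( z + x ) + ( z - y ) ) ) ) == 9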